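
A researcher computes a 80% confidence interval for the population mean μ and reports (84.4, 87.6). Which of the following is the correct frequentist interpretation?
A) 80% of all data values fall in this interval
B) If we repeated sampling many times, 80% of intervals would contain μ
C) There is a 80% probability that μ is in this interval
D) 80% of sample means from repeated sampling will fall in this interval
B

A) Wrong — a CI is about the parameter μ, not individual data values.
B) Correct — this is the frequentist long-run coverage interpretation.
C) Wrong — μ is fixed; the randomness lives in the interval, not in μ.
D) Wrong — coverage applies to intervals containing μ, not to future x̄ values.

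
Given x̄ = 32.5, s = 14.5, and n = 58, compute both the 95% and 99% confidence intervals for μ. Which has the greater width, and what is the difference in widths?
99% CI is wider by 2.53

df = 57
95% CI: t* = 2.002, (28.69, 36.31), width = 2 · t* · s/√n = 7.62
99% CI: t* = 2.665, (27.43, 37.57), width = 2 · t* · s/√n = 10.15

The 99% CI is wider by 10.15 - 7.62 = 2.53.
Higher confidence requires a wider interval.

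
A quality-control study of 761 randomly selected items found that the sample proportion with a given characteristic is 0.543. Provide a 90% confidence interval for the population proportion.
(0.513, 0.573)

Proportion CI:
SE = √(p̂(1-p̂)/n) = √(0.543 · 0.457 / 761) = 0.01806

z* = 1.645
Margin = z* · SE = 1.645 · 0.01806 = 0.0297

CI: 0.543 ± 0.0297 = (0.513, 0.573)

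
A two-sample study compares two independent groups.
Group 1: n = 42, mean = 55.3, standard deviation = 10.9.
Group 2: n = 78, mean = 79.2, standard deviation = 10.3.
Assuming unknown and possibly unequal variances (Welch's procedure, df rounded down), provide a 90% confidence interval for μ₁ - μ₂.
(-27.31, -20.49)

Difference: x̄₁ - x̄₂ = -23.90
SE = √(s₁²/n₁ + s₂²/n₂) = √(10.9²/42 + 10.3²/78) = 2.0467
df = 80.05 → 80 (Welch–Satterthwaite, rounded down)
t* = 1.664

CI: -23.90 ± 1.664 · 2.0467 = -23.90 ± 3.41 = (-27.31, -20.49)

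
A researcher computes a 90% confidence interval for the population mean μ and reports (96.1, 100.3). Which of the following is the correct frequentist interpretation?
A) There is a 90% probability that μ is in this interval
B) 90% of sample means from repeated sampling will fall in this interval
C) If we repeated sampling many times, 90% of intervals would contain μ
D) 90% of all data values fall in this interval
C

A) Wrong — μ is fixed; the randomness lives in the interval, not in μ.
B) Wrong — coverage applies to intervals containing μ, not to future x̄ values.
C) Correct — this is the frequentist long-run coverage interpretation.
D) Wrong — a CI is about the parameter μ, not individual data values.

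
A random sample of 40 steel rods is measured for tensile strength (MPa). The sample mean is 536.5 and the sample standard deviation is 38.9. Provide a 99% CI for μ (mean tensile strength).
(519.84, 553.16)

t-interval (σ unknown):
df = n - 1 = 39
t* = 2.708 for 99% confidence

Margin of error = t* · s/√n = 2.708 · 38.9/√40 = 16.66

CI: (519.84, 553.16)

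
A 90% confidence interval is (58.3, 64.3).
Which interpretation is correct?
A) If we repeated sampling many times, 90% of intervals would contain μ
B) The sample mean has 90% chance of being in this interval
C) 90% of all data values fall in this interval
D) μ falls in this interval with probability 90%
A

A) Correct — this is the frequentist long-run coverage interpretation.
B) Wrong — x̄ is observed and sits in the interval by construction.
C) Wrong — a CI is about the parameter μ, not individual data values.
D) Wrong — μ is fixed; the randomness lives in the interval, not in μ.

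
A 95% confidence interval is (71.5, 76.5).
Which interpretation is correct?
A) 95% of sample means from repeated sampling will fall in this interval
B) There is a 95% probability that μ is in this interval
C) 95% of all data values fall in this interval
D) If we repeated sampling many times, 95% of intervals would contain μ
D

A) Wrong — coverage applies to intervals containing μ, not to future x̄ values.
B) Wrong — μ is fixed; the randomness lives in the interval, not in μ.
C) Wrong — a CI is about the parameter μ, not individual data values.
D) Correct — this is the frequentist long-run coverage interpretation.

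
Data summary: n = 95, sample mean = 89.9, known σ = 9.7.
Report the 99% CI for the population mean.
(87.34, 92.46)

z-interval (σ known):
z* = 2.576 for 99% confidence

Margin of error = z* · σ/√n = 2.576 · 9.7/√95 = 2.56

CI: (89.9 - 2.56, 89.9 + 2.56) = (87.34, 92.46)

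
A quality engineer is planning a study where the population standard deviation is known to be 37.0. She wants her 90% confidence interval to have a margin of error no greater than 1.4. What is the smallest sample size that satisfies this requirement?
n ≥ 1891

For margin E ≤ 1.4:
n ≥ (z* · σ / E)²
n ≥ (1.645 · 37.0 / 1.4)²
n ≥ 1890.08

Minimum n = 1891 (rounding up)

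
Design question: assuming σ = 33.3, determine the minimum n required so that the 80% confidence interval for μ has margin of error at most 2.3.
n ≥ 345

For margin E ≤ 2.3:
n ≥ (z* · σ / E)²
n ≥ (1.282 · 33.3 / 2.3)²
n ≥ 344.52

Minimum n = 345 (rounding up)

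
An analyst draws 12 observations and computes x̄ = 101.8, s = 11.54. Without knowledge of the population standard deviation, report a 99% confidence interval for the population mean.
(91.45, 112.15)

t-interval (σ unknown):
df = n - 1 = 11
t* = 3.106 for 99% confidence

Margin of error = t* · s/√n = 3.106 · 11.54/√12 = 10.35

CI: (91.45, 112.15)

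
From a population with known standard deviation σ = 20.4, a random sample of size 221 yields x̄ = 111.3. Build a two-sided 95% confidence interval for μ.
(108.61, 113.99)

z-interval (σ known):
z* = 1.960 for 95% confidence

Margin of error = z* · σ/√n = 1.960 · 20.4/√221 = 2.69

CI: (111.3 - 2.69, 111.3 + 2.69) = (108.61, 113.99)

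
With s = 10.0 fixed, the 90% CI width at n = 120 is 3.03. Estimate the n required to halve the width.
n ≈ 480

CI width ∝ 1/√n
To reduce width by factor 2, need √n to grow by 2 → need 2² = 4 times as many samples.

Current: n = 120, width = 3.03
New: n = 480, width ≈ 1.50

Width reduced by factor of 3.03/1.50 = 2.02.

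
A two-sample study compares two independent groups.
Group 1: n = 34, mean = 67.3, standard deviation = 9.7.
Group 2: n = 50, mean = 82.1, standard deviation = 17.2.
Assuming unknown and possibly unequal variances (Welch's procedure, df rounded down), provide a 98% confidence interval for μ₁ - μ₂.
(-21.80, -7.80)

Difference: x̄₁ - x̄₂ = -14.80
SE = √(s₁²/n₁ + s₂²/n₂) = √(9.7²/34 + 17.2²/50) = 2.9469
df = 79.67 → 79 (Welch–Satterthwaite, rounded down)
t* = 2.374

CI: -14.80 ± 2.374 · 2.9469 = -14.80 ± 7.00 = (-21.80, -7.80)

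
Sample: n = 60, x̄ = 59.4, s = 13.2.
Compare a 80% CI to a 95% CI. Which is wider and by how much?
95% CI is wider by 2.40

df = 59
80% CI: t* = 1.296, (57.19, 61.61), width = 2 · t* · s/√n = 4.42
95% CI: t* = 2.001, (55.99, 62.81), width = 2 · t* · s/√n = 6.82

The 95% CI is wider by 6.82 - 4.42 = 2.40.
Higher confidence requires a wider interval.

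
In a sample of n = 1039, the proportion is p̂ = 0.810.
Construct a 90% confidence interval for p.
(0.790, 0.830)

Proportion CI:
SE = √(p̂(1-p̂)/n) = √(0.810 · 0.190 / 1039) = 0.01217

z* = 1.645
Margin = z* · SE = 1.645 · 0.01217 = 0.0200

CI: 0.810 ± 0.0200 = (0.790, 0.830)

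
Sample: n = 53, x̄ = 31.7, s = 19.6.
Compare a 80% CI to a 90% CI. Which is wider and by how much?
90% CI is wider by 2.03

df = 52
80% CI: t* = 1.298, (28.21, 35.19), width = 2 · t* · s/√n = 6.99
90% CI: t* = 1.675, (27.19, 36.21), width = 2 · t* · s/√n = 9.02

The 90% CI is wider by 9.02 - 6.99 = 2.03.
Higher confidence requires a wider interval.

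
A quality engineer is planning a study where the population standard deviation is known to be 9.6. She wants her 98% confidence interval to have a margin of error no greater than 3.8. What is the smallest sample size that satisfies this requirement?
n ≥ 35

For margin E ≤ 3.8:
n ≥ (z* · σ / E)²
n ≥ (2.326 · 9.6 / 3.8)²
n ≥ 34.53

Minimum n = 35 (rounding up)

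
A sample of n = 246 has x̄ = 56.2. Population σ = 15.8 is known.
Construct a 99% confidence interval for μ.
(53.61, 58.79)

z-interval (σ known):
z* = 2.576 for 99% confidence

Margin of error = z* · σ/√n = 2.576 · 15.8/√246 = 2.59

CI: (56.2 - 2.59, 56.2 + 2.59) = (53.61, 58.79)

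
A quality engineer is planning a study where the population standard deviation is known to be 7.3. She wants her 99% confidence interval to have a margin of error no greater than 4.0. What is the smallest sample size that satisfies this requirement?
n ≥ 23

For margin E ≤ 4.0:
n ≥ (z* · σ / E)²
n ≥ (2.576 · 7.3 / 4.0)²
n ≥ 22.10

Minimum n = 23 (rounding up)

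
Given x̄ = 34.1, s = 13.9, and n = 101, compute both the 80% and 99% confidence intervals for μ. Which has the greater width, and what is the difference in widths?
99% CI is wider by 3.69

df = 100
80% CI: t* = 1.290, (32.32, 35.88), width = 2 · t* · s/√n = 3.57
99% CI: t* = 2.626, (30.47, 37.73), width = 2 · t* · s/√n = 7.26

The 99% CI is wider by 7.26 - 3.57 = 3.69.
Higher confidence requires a wider interval.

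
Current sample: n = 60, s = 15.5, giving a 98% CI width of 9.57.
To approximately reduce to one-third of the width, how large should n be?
n ≈ 540

CI width ∝ 1/√n
To reduce width by factor 3, need √n to grow by 3 → need 3² = 9 times as many samples.

Current: n = 60, width = 9.57
New: n = 540, width ≈ 3.11

Width reduced by factor of 9.57/3.11 = 3.08.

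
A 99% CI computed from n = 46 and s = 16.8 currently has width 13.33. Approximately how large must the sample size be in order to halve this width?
n ≈ 184

CI width ∝ 1/√n
To reduce width by factor 2, need √n to grow by 2 → need 2² = 4 times as many samples.

Current: n = 46, width = 13.33
New: n = 184, width ≈ 6.45

Width reduced by factor of 13.33/6.45 = 2.07.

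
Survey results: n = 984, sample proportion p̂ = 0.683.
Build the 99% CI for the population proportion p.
(0.645, 0.721)

Proportion CI:
SE = √(p̂(1-p̂)/n) = √(0.683 · 0.317 / 984) = 0.01483

z* = 2.576
Margin = z* · SE = 2.576 · 0.01483 = 0.0382

CI: 0.683 ± 0.0382 = (0.645, 0.721)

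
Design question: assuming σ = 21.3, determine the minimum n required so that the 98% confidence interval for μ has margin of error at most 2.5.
n ≥ 393

For margin E ≤ 2.5:
n ≥ (z* · σ / E)²
n ≥ (2.326 · 21.3 / 2.5)²
n ≥ 392.73

Minimum n = 393 (rounding up)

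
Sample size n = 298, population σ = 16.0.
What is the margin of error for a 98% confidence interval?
Margin of error = 2.16

Margin of error = z* · σ/√n
= 2.326 · 16.0/√298
= 2.326 · 16.0/17.2627
= 2.16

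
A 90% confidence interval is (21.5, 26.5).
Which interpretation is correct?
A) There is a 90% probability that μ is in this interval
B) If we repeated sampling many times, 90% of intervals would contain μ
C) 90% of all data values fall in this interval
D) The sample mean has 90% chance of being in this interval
B

A) Wrong — μ is fixed; the randomness lives in the interval, not in μ.
B) Correct — this is the frequentist long-run coverage interpretation.
C) Wrong — a CI is about the parameter μ, not individual data values.
D) Wrong — x̄ is observed and sits in the interval by construction.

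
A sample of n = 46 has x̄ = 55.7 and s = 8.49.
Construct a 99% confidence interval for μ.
(52.33, 59.07)

t-interval (σ unknown):
df = n - 1 = 45
t* = 2.690 for 99% confidence

Margin of error = t* · s/√n = 2.690 · 8.49/√46 = 3.37

CI: (52.33, 59.07)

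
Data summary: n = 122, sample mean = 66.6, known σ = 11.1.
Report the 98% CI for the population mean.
(64.26, 68.94)

z-interval (σ known):
z* = 2.326 for 98% confidence

Margin of error = z* · σ/√n = 2.326 · 11.1/√122 = 2.34

CI: (66.6 - 2.34, 66.6 + 2.34) = (64.26, 68.94)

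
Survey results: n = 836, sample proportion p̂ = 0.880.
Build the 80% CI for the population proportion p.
(0.866, 0.894)

Proportion CI:
SE = √(p̂(1-p̂)/n) = √(0.880 · 0.120 / 836) = 0.01124

z* = 1.282
Margin = z* · SE = 1.282 · 0.01124 = 0.0144

CI: 0.880 ± 0.0144 = (0.866, 0.894)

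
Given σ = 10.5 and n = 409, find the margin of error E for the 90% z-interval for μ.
Margin of error = 0.85

Margin of error = z* · σ/√n
= 1.645 · 10.5/√409
= 1.645 · 10.5/20.2237
= 0.85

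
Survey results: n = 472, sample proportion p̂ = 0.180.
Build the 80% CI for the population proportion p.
(0.157, 0.203)

Proportion CI:
SE = √(p̂(1-p̂)/n) = √(0.180 · 0.820 / 472) = 0.01768

z* = 1.282
Margin = z* · SE = 1.282 · 0.01768 = 0.0227

CI: 0.180 ± 0.0227 = (0.157, 0.203)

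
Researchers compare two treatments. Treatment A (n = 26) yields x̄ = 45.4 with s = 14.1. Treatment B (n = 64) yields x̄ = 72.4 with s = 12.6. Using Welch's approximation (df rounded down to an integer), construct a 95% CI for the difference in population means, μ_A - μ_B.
(-33.42, -20.58)

Difference: x̄₁ - x̄₂ = -27.00
SE = √(s₁²/n₁ + s₂²/n₂) = √(14.1²/26 + 12.6²/64) = 3.1823
df = 42.09 → 42 (Welch–Satterthwaite, rounded down)
t* = 2.018

CI: -27.00 ± 2.018 · 3.1823 = -27.00 ± 6.42 = (-33.42, -20.58)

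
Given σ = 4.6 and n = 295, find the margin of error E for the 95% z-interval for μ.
Margin of error = 0.52

Margin of error = z* · σ/√n
= 1.960 · 4.6/√295
= 1.960 · 4.6/17.1756
= 0.52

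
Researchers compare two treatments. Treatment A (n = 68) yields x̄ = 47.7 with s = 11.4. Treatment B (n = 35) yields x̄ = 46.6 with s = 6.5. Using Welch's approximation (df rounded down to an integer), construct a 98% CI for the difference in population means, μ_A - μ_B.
(-3.08, 5.28)

Difference: x̄₁ - x̄₂ = 1.10
SE = √(s₁²/n₁ + s₂²/n₂) = √(11.4²/68 + 6.5²/35) = 1.7659
df = 99.86 → 99 (Welch–Satterthwaite, rounded down)
t* = 2.365

CI: 1.10 ± 2.365 · 1.7659 = 1.10 ± 4.18 = (-3.08, 5.28)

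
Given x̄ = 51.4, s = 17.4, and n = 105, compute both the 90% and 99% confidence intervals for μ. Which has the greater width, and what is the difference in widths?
99% CI is wider by 3.27

df = 104
90% CI: t* = 1.660, (48.58, 54.22), width = 2 · t* · s/√n = 5.64
99% CI: t* = 2.624, (46.94, 55.86), width = 2 · t* · s/√n = 8.91

The 99% CI is wider by 8.91 - 5.64 = 3.27.
Higher confidence requires a wider interval.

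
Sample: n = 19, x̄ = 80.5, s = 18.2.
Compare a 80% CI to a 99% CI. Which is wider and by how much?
99% CI is wider by 12.92

df = 18
80% CI: t* = 1.330, (74.95, 86.05), width = 2 · t* · s/√n = 11.11
99% CI: t* = 2.878, (68.48, 92.52), width = 2 · t* · s/√n = 24.03

The 99% CI is wider by 24.03 - 11.11 = 12.92.
Higher confidence requires a wider interval.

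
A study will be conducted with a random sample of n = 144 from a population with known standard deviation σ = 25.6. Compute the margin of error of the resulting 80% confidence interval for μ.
Margin of error = 2.73

Margin of error = z* · σ/√n
= 1.282 · 25.6/√144
= 1.282 · 25.6/12.0000
= 2.73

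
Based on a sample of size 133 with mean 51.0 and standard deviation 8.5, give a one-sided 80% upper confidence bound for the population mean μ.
μ ≤ 51.62

Upper bound (one-sided):
t* = 0.844 (one-sided for 80%)
Upper bound = x̄ + t* · s/√n = 51.0 + 0.844 · 8.5/√133 = 51.62

We are 80% confident that μ ≤ 51.62.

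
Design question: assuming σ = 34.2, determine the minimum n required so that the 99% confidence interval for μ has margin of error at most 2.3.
n ≥ 1468

For margin E ≤ 2.3:
n ≥ (z* · σ / E)²
n ≥ (2.576 · 34.2 / 2.3)²
n ≥ 1467.20

Minimum n = 1468 (rounding up)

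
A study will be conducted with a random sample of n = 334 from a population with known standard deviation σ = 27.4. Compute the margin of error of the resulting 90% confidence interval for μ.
Margin of error = 2.47

Margin of error = z* · σ/√n
= 1.645 · 27.4/√334
= 1.645 · 27.4/18.2757
= 2.47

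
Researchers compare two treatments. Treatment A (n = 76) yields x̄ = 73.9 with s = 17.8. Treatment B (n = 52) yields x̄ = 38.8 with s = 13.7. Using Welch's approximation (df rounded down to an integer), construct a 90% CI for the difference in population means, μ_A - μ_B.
(30.48, 39.72)

Difference: x̄₁ - x̄₂ = 35.10
SE = √(s₁²/n₁ + s₂²/n₂) = √(17.8²/76 + 13.7²/52) = 2.7890
df = 124.19 → 124 (Welch–Satterthwaite, rounded down)
t* = 1.657

CI: 35.10 ± 1.657 · 2.7890 = 35.10 ± 4.62 = (30.48, 39.72)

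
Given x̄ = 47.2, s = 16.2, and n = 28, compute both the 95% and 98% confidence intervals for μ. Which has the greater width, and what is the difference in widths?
98% CI is wider by 2.58

df = 27
95% CI: t* = 2.052, (40.92, 53.48), width = 2 · t* · s/√n = 12.56
98% CI: t* = 2.473, (39.63, 54.77), width = 2 · t* · s/√n = 15.14

The 98% CI is wider by 15.14 - 12.56 = 2.58.
Higher confidence requires a wider interval.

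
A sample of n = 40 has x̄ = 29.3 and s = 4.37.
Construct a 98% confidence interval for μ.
(27.62, 30.98)

t-interval (σ unknown):
df = n - 1 = 39
t* = 2.426 for 98% confidence

Margin of error = t* · s/√n = 2.426 · 4.37/√40 = 1.68

CI: (27.62, 30.98)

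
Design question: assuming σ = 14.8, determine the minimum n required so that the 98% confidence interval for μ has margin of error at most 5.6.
n ≥ 38

For margin E ≤ 5.6:
n ≥ (z* · σ / E)²
n ≥ (2.326 · 14.8 / 5.6)²
n ≥ 37.79

Minimum n = 38 (rounding up)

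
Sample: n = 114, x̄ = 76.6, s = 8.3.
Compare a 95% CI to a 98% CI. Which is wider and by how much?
98% CI is wider by 0.59

df = 113
95% CI: t* = 1.981, (75.06, 78.14), width = 2 · t* · s/√n = 3.08
98% CI: t* = 2.360, (74.77, 78.43), width = 2 · t* · s/√n = 3.67

The 98% CI is wider by 3.67 - 3.08 = 0.59.
Higher confidence requires a wider interval.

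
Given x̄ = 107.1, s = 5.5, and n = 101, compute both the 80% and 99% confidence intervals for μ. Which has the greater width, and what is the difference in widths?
99% CI is wider by 1.46

df = 100
80% CI: t* = 1.290, (106.39, 107.81), width = 2 · t* · s/√n = 1.41
99% CI: t* = 2.626, (105.66, 108.54), width = 2 · t* · s/√n = 2.87

The 99% CI is wider by 2.87 - 1.41 = 1.46.
Higher confidence requires a wider interval.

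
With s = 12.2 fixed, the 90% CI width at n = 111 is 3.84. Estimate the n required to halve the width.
n ≈ 444

CI width ∝ 1/√n
To reduce width by factor 2, need √n to grow by 2 → need 2² = 4 times as many samples.

Current: n = 111, width = 3.84
New: n = 444, width ≈ 1.91

Width reduced by factor of 3.84/1.91 = 2.01.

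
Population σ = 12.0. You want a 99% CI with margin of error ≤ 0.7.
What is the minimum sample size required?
n ≥ 1951

For margin E ≤ 0.7:
n ≥ (z* · σ / E)²
n ≥ (2.576 · 12.0 / 0.7)²
n ≥ 1950.11

Minimum n = 1951 (rounding up)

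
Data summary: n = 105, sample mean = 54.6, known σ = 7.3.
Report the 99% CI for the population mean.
(52.76, 56.44)

z-interval (σ known):
z* = 2.576 for 99% confidence

Margin of error = z* · σ/√n = 2.576 · 7.3/√105 = 1.84

CI: (54.6 - 1.84, 54.6 + 1.84) = (52.76, 56.44)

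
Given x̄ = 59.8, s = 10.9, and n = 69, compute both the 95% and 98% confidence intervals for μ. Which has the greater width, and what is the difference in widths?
98% CI is wider by 1.01

df = 68
95% CI: t* = 1.995, (57.18, 62.42), width = 2 · t* · s/√n = 5.24
98% CI: t* = 2.382, (56.67, 62.93), width = 2 · t* · s/√n = 6.25

The 98% CI is wider by 6.25 - 5.24 = 1.01.
Higher confidence requires a wider interval.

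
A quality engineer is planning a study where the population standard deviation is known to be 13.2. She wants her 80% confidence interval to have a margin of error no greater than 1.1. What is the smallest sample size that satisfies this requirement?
n ≥ 237

For margin E ≤ 1.1:
n ≥ (z* · σ / E)²
n ≥ (1.282 · 13.2 / 1.1)²
n ≥ 236.67

Minimum n = 237 (rounding up)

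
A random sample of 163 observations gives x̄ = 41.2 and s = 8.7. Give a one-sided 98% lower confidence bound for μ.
μ ≥ 39.79

Lower bound (one-sided):
t* = 2.070 (one-sided for 98%)
Lower bound = x̄ - t* · s/√n = 41.2 - 2.070 · 8.7/√163 = 39.79

We are 98% confident that μ ≥ 39.79.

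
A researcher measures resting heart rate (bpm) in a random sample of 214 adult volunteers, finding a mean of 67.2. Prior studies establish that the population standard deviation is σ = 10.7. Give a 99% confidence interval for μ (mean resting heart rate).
(65.32, 69.08)

z-interval (σ known):
z* = 2.576 for 99% confidence

Margin of error = z* · σ/√n = 2.576 · 10.7/√214 = 1.88

CI: (67.2 - 1.88, 67.2 + 1.88) = (65.32, 69.08)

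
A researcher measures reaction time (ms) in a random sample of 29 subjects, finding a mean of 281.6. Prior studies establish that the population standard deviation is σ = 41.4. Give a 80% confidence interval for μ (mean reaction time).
(271.74, 291.46)

z-interval (σ known):
z* = 1.282 for 80% confidence

Margin of error = z* · σ/√n = 1.282 · 41.4/√29 = 9.86

CI: (281.6 - 9.86, 281.6 + 9.86) = (271.74, 291.46)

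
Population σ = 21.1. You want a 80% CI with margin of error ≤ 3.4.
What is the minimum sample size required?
n ≥ 64

For margin E ≤ 3.4:
n ≥ (z* · σ / E)²
n ≥ (1.282 · 21.1 / 3.4)²
n ≥ 63.30

Minimum n = 64 (rounding up)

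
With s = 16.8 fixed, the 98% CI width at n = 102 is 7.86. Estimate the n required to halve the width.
n ≈ 408

CI width ∝ 1/√n
To reduce width by factor 2, need √n to grow by 2 → need 2² = 4 times as many samples.

Current: n = 102, width = 7.86
New: n = 408, width ≈ 3.89

Width reduced by factor of 7.86/3.89 = 2.02.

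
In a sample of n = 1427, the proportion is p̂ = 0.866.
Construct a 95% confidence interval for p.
(0.848, 0.884)

Proportion CI:
SE = √(p̂(1-p̂)/n) = √(0.866 · 0.134 / 1427) = 0.00902

z* = 1.960
Margin = z* · SE = 1.960 · 0.00902 = 0.0177

CI: 0.866 ± 0.0177 = (0.848, 0.884)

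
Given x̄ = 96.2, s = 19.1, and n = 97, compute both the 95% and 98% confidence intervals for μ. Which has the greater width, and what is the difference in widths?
98% CI is wider by 1.48

df = 96
95% CI: t* = 1.985, (92.35, 100.05), width = 2 · t* · s/√n = 7.70
98% CI: t* = 2.366, (91.61, 100.79), width = 2 · t* · s/√n = 9.18

The 98% CI is wider by 9.18 - 7.70 = 1.48.
Higher confidence requires a wider interval.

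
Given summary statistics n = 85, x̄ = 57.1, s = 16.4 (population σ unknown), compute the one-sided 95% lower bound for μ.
μ ≥ 54.14

Lower bound (one-sided):
t* = 1.663 (one-sided for 95%)
Lower bound = x̄ - t* · s/√n = 57.1 - 1.663 · 16.4/√85 = 54.14

We are 95% confident that μ ≥ 54.14.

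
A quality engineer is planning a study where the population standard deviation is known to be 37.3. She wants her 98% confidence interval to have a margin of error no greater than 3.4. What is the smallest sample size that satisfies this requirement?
n ≥ 652

For margin E ≤ 3.4:
n ≥ (z* · σ / E)²
n ≥ (2.326 · 37.3 / 3.4)²
n ≥ 651.15

Minimum n = 652 (rounding up)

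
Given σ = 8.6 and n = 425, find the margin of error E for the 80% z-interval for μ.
Margin of error = 0.53

Margin of error = z* · σ/√n
= 1.282 · 8.6/√425
= 1.282 · 8.6/20.6155
= 0.53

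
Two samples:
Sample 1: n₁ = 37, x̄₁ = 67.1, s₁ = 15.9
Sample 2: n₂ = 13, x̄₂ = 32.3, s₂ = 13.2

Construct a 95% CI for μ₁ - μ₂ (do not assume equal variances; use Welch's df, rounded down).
(25.53, 44.07)

Difference: x̄₁ - x̄₂ = 34.80
SE = √(s₁²/n₁ + s₂²/n₂) = √(15.9²/37 + 13.2²/13) = 4.4984
df = 25.17 → 25 (Welch–Satterthwaite, rounded down)
t* = 2.060

CI: 34.80 ± 2.060 · 4.4984 = 34.80 ± 9.27 = (25.53, 44.07)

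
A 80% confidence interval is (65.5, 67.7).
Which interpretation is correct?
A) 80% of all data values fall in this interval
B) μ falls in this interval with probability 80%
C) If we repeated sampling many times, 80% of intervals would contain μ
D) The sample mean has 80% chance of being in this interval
C

A) Wrong — a CI is about the parameter μ, not individual data values.
B) Wrong — μ is fixed; the randomness lives in the interval, not in μ.
C) Correct — this is the frequentist long-run coverage interpretation.
D) Wrong — x̄ is observed and sits in the interval by construction.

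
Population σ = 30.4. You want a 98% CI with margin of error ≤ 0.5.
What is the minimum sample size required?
n ≥ 20000

For margin E ≤ 0.5:
n ≥ (z* · σ / E)²
n ≥ (2.326 · 30.4 / 0.5)²
n ≥ 19999.84

Minimum n = 20000 (rounding up)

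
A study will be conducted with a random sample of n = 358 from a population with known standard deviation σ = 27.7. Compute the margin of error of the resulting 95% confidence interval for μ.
Margin of error = 2.87

Margin of error = z* · σ/√n
= 1.960 · 27.7/√358
= 1.960 · 27.7/18.9209
= 2.87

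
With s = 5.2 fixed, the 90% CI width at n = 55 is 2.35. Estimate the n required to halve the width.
n ≈ 220

CI width ∝ 1/√n
To reduce width by factor 2, need √n to grow by 2 → need 2² = 4 times as many samples.

Current: n = 55, width = 2.35
New: n = 220, width ≈ 1.16

Width reduced by factor of 2.35/1.16 = 2.03.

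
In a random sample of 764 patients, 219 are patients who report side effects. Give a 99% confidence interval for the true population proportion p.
(0.245, 0.329)

Proportion CI:
p̂ = 219/764 = 0.28665
SE = √(p̂(1-p̂)/n) = √(0.28665 · 0.71335 / 764) = 0.01636

z* = 2.576
Margin = z* · SE = 2.576 · 0.01636 = 0.0421

CI: 0.28665 ± 0.0421 = (0.245, 0.329)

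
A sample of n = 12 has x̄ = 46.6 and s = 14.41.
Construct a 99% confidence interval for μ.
(33.68, 59.52)

t-interval (σ unknown):
df = n - 1 = 11
t* = 3.106 for 99% confidence

Margin of error = t* · s/√n = 3.106 · 14.41/√12 = 12.92

CI: (33.68, 59.52)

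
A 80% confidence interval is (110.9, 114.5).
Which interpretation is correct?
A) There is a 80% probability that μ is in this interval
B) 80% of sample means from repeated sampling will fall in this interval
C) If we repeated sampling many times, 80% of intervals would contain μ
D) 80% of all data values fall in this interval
C

A) Wrong — μ is fixed; the randomness lives in the interval, not in μ.
B) Wrong — coverage applies to intervals containing μ, not to future x̄ values.
C) Correct — this is the frequentist long-run coverage interpretation.
D) Wrong — a CI is about the parameter μ, not individual data values.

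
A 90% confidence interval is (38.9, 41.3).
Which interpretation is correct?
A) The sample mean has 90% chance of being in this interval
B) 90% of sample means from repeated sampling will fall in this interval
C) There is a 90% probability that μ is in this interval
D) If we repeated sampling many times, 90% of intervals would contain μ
D

A) Wrong — x̄ is observed and sits in the interval by construction.
B) Wrong — coverage applies to intervals containing μ, not to future x̄ values.
C) Wrong — μ is fixed; the randomness lives in the interval, not in μ.
D) Correct — this is the frequentist long-run coverage interpretation.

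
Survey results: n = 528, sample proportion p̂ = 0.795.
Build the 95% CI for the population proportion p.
(0.761, 0.829)

Proportion CI:
SE = √(p̂(1-p̂)/n) = √(0.795 · 0.205 / 528) = 0.01757

z* = 1.960
Margin = z* · SE = 1.960 · 0.01757 = 0.0344

CI: 0.795 ± 0.0344 = (0.761, 0.829)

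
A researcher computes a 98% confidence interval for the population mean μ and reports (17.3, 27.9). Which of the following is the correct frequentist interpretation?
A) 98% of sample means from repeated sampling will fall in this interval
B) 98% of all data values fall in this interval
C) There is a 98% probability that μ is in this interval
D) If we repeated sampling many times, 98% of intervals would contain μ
D

A) Wrong — coverage applies to intervals containing μ, not to future x̄ values.
B) Wrong — a CI is about the parameter μ, not individual data values.
C) Wrong — μ is fixed; the randomness lives in the interval, not in μ.
D) Correct — this is the frequentist long-run coverage interpretation.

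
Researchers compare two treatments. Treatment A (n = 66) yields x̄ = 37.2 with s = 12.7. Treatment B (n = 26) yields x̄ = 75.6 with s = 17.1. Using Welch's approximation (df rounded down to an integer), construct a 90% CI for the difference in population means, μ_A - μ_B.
(-44.65, -32.15)

Difference: x̄₁ - x̄₂ = -38.40
SE = √(s₁²/n₁ + s₂²/n₂) = √(12.7²/66 + 17.1²/26) = 3.7000
df = 36.38 → 36 (Welch–Satterthwaite, rounded down)
t* = 1.688

CI: -38.40 ± 1.688 · 3.7000 = -38.40 ± 6.25 = (-44.65, -32.15)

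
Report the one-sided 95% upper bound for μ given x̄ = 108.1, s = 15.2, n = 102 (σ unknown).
μ ≤ 110.60

Upper bound (one-sided):
t* = 1.660 (one-sided for 95%)
Upper bound = x̄ + t* · s/√n = 108.1 + 1.660 · 15.2/√102 = 110.60

We are 95% confident that μ ≤ 110.60.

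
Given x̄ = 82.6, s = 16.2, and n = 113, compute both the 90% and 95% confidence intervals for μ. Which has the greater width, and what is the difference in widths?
95% CI is wider by 0.98

df = 112
90% CI: t* = 1.659, (80.07, 85.13), width = 2 · t* · s/√n = 5.06
95% CI: t* = 1.981, (79.58, 85.62), width = 2 · t* · s/√n = 6.04

The 95% CI is wider by 6.04 - 5.06 = 0.98.
Higher confidence requires a wider interval.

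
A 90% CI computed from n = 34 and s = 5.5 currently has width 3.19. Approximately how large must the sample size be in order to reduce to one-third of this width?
n ≈ 306

CI width ∝ 1/√n
To reduce width by factor 3, need √n to grow by 3 → need 3² = 9 times as many samples.

Current: n = 34, width = 3.19
New: n = 306, width ≈ 1.04

Width reduced by factor of 3.19/1.04 = 3.07.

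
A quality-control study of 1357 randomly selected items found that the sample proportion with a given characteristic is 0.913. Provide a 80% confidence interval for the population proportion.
(0.903, 0.923)

Proportion CI:
SE = √(p̂(1-p̂)/n) = √(0.913 · 0.087 / 1357) = 0.00765

z* = 1.282
Margin = z* · SE = 1.282 · 0.00765 = 0.0098

CI: 0.913 ± 0.0098 = (0.903, 0.923)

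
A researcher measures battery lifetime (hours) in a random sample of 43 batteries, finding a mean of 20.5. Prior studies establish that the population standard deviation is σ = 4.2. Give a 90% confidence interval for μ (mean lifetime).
(19.45, 21.55)

z-interval (σ known):
z* = 1.645 for 90% confidence

Margin of error = z* · σ/√n = 1.645 · 4.2/√43 = 1.05

CI: (20.5 - 1.05, 20.5 + 1.05) = (19.45, 21.55)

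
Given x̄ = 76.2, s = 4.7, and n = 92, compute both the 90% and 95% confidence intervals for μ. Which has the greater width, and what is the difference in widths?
95% CI is wider by 0.32

df = 91
90% CI: t* = 1.662, (75.39, 77.01), width = 2 · t* · s/√n = 1.63
95% CI: t* = 1.986, (75.23, 77.17), width = 2 · t* · s/√n = 1.95

The 95% CI is wider by 1.95 - 1.63 = 0.32.
Higher confidence requires a wider interval.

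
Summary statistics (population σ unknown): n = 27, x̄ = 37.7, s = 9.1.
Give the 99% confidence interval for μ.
(32.83, 42.57)

t-interval (σ unknown):
df = n - 1 = 26
t* = 2.779 for 99% confidence

Margin of error = t* · s/√n = 2.779 · 9.1/√27 = 4.87

CI: (32.83, 42.57)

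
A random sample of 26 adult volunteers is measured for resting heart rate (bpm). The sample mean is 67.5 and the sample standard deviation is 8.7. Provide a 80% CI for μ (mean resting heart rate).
(65.25, 69.75)

t-interval (σ unknown):
df = n - 1 = 25
t* = 1.316 for 80% confidence

Margin of error = t* · s/√n = 1.316 · 8.7/√26 = 2.25

CI: (65.25, 69.75)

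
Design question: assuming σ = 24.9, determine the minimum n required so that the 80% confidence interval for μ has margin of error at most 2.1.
n ≥ 232

For margin E ≤ 2.1:
n ≥ (z* · σ / E)²
n ≥ (1.282 · 24.9 / 2.1)²
n ≥ 231.07

Minimum n = 232 (rounding up)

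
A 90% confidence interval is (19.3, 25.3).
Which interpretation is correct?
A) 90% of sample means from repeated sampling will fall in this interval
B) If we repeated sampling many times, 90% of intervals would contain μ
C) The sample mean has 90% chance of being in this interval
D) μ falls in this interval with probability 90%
B

A) Wrong — coverage applies to intervals containing μ, not to future x̄ values.
B) Correct — this is the frequentist long-run coverage interpretation.
C) Wrong — x̄ is observed and sits in the interval by construction.
D) Wrong — μ is fixed; the randomness lives in the interval, not in μ.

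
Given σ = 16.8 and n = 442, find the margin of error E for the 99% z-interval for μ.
Margin of error = 2.06

Margin of error = z* · σ/√n
= 2.576 · 16.8/√442
= 2.576 · 16.8/21.0238
= 2.06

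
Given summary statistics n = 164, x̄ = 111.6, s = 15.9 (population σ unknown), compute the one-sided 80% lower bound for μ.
μ ≥ 110.55

Lower bound (one-sided):
t* = 0.844 (one-sided for 80%)
Lower bound = x̄ - t* · s/√n = 111.6 - 0.844 · 15.9/√164 = 110.55

We are 80% confident that μ ≥ 110.55.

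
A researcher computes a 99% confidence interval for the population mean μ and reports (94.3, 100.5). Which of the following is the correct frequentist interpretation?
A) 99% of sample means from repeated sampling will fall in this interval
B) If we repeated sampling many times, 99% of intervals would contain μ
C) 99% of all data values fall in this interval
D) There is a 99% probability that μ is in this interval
B

A) Wrong — coverage applies to intervals containing μ, not to future x̄ values.
B) Correct — this is the frequentist long-run coverage interpretation.
C) Wrong — a CI is about the parameter μ, not individual data values.
D) Wrong — μ is fixed; the randomness lives in the interval, not in μ.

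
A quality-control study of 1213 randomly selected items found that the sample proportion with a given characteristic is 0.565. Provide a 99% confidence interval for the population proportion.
(0.528, 0.602)

Proportion CI:
SE = √(p̂(1-p̂)/n) = √(0.565 · 0.435 / 1213) = 0.01423

z* = 2.576
Margin = z* · SE = 2.576 · 0.01423 = 0.0367

CI: 0.565 ± 0.0367 = (0.528, 0.602)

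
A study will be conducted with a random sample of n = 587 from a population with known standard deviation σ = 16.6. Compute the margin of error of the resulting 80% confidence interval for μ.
Margin of error = 0.88

Margin of error = z* · σ/√n
= 1.282 · 16.6/√587
= 1.282 · 16.6/24.2281
= 0.88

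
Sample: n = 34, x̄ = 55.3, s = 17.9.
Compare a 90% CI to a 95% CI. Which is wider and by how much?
95% CI is wider by 2.10

df = 33
90% CI: t* = 1.692, (50.11, 60.49), width = 2 · t* · s/√n = 10.39
95% CI: t* = 2.035, (49.05, 61.55), width = 2 · t* · s/√n = 12.49

The 95% CI is wider by 12.49 - 10.39 = 2.10.
Higher confidence requires a wider interval.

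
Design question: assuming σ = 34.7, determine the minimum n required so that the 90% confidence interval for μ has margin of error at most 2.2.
n ≥ 674

For margin E ≤ 2.2:
n ≥ (z* · σ / E)²
n ≥ (1.645 · 34.7 / 2.2)²
n ≥ 673.20

Minimum n = 674 (rounding up)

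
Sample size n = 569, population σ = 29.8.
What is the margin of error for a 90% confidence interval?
Margin of error = 2.06

Margin of error = z* · σ/√n
= 1.645 · 29.8/√569
= 1.645 · 29.8/23.8537
= 2.06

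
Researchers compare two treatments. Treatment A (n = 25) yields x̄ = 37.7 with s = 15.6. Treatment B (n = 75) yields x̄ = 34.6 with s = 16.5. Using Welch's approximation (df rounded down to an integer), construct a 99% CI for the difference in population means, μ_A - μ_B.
(-6.75, 12.95)

Difference: x̄₁ - x̄₂ = 3.10
SE = √(s₁²/n₁ + s₂²/n₂) = √(15.6²/25 + 16.5²/75) = 3.6557
df = 43.28 → 43 (Welch–Satterthwaite, rounded down)
t* = 2.695

CI: 3.10 ± 2.695 · 3.6557 = 3.10 ± 9.85 = (-6.75, 12.95)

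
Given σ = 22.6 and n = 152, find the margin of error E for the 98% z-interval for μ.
Margin of error = 4.26

Margin of error = z* · σ/√n
= 2.326 · 22.6/√152
= 2.326 · 22.6/12.3288
= 4.26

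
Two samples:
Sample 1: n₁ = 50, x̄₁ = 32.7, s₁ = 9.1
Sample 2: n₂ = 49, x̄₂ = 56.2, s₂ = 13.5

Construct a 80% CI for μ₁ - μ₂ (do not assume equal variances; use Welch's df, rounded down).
(-26.50, -20.50)

Difference: x̄₁ - x̄₂ = -23.50
SE = √(s₁²/n₁ + s₂²/n₂) = √(9.1²/50 + 13.5²/49) = 2.3185
df = 83.96 → 83 (Welch–Satterthwaite, rounded down)
t* = 1.292

CI: -23.50 ± 1.292 · 2.3185 = -23.50 ± 3.00 = (-26.50, -20.50)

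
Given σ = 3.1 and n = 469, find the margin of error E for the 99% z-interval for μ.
Margin of error = 0.37

Margin of error = z* · σ/√n
= 2.576 · 3.1/√469
= 2.576 · 3.1/21.6564
= 0.37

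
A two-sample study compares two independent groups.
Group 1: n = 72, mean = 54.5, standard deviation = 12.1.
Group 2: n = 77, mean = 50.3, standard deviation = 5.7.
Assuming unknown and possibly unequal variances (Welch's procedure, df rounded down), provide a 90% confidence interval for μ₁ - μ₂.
(1.60, 6.80)

Difference: x̄₁ - x̄₂ = 4.20
SE = √(s₁²/n₁ + s₂²/n₂) = √(12.1²/72 + 5.7²/77) = 1.5670
df = 99.52 → 99 (Welch–Satterthwaite, rounded down)
t* = 1.660

CI: 4.20 ± 1.660 · 1.5670 = 4.20 ± 2.60 = (1.60, 6.80)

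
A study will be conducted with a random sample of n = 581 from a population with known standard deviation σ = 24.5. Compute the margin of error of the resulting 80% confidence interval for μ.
Margin of error = 1.30

Margin of error = z* · σ/√n
= 1.282 · 24.5/√581
= 1.282 · 24.5/24.1039
= 1.30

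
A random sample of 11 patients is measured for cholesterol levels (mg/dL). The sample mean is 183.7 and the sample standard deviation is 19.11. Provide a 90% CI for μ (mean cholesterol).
(173.26, 194.14)

t-interval (σ unknown):
df = n - 1 = 10
t* = 1.812 for 90% confidence

Margin of error = t* · s/√n = 1.812 · 19.11/√11 = 10.44

CI: (173.26, 194.14)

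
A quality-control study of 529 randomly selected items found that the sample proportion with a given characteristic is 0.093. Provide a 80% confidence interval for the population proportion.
(0.077, 0.109)

Proportion CI:
SE = √(p̂(1-p̂)/n) = √(0.093 · 0.907 / 529) = 0.01263

z* = 1.282
Margin = z* · SE = 1.282 · 0.01263 = 0.0162

CI: 0.093 ± 0.0162 = (0.077, 0.109)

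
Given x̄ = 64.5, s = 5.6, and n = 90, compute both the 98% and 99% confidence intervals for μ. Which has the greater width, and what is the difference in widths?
99% CI is wider by 0.31

df = 89
98% CI: t* = 2.369, (63.10, 65.90), width = 2 · t* · s/√n = 2.80
99% CI: t* = 2.632, (62.95, 66.05), width = 2 · t* · s/√n = 3.11

The 99% CI is wider by 3.11 - 2.80 = 0.31.
Higher confidence requires a wider interval.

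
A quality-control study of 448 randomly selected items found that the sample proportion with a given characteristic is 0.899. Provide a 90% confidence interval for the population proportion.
(0.876, 0.922)

Proportion CI:
SE = √(p̂(1-p̂)/n) = √(0.899 · 0.101 / 448) = 0.01424

z* = 1.645
Margin = z* · SE = 1.645 · 0.01424 = 0.0234

CI: 0.899 ± 0.0234 = (0.876, 0.922)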